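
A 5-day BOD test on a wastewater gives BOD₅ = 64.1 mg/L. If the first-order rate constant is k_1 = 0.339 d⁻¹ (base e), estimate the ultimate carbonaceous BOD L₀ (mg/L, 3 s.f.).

BOD₅ = L₀(1 − e^(−5k_1)) ⇒ L₀ = BOD₅ / (1 − e^(−5×0.339))
= 64.1 / (1 − 0.1836) = 64.1 / 0.8164 = 78.52 mg/L.

L₀ ≈ 78.5 mg/L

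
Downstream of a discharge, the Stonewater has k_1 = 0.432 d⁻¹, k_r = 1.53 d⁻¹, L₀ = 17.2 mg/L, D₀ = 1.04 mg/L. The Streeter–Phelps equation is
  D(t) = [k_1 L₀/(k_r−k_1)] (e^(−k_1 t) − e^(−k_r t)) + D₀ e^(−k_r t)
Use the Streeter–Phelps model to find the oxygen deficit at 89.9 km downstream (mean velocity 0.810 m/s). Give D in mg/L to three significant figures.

D ≈ 3.08 mg/L

Travel time t = x/v = 89.9 km / (0.810 m/s) = 89900 m / 0.810 m/s = 111000 s = 1.285 d.
k_1 L₀/(k_r−k_1) = 0.432×17.2/(1.53−0.432) = 7.430/1.098 = 6.767 mg/L.
e^(−k_1 t) = e^(−0.432×1.285) = 0.5741; e^(−k_r t) = e^(−1.53×1.285) = 0.1401.
D = 6.767 × (0.5741 − 0.1401) + 1.04 × 0.1401 = 2.937 + 0.1457 = 3.083 mg/L.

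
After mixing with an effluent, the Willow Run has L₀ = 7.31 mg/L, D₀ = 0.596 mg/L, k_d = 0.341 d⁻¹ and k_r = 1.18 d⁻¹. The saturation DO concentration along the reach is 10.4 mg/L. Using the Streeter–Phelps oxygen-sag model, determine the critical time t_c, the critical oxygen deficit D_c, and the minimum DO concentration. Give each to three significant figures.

t_c ≈ 1.21 d; D_c ≈ 1.40 mg/L; min DO ≈ 9.00 mg/L

t_c = [1/(k_r−k_d)] ln[(k_r/k_d)(1 − D₀(k_r−k_d)/(k_d L₀))]
= [1/(1.18−0.341)] ln[(1.18/0.341)(1 − 0.596×0.8390/(0.341×7.31))]
= (1/0.8390) ln[3.460 × 0.7994] = 1.192 × ln(2.766) = 1.192 × 1.017 = 1.213 d.
D_c = (k_d/k_r) L₀ e^(−k_d t_c) = (0.341/1.18) × 7.31 × e^(−0.341×1.213) = 0.2890 × 7.31 × 0.6613 = 1.397 mg/L.
Minimum DO = C_s − D_c = 10.4 − 1.397 = 9.003 mg/L.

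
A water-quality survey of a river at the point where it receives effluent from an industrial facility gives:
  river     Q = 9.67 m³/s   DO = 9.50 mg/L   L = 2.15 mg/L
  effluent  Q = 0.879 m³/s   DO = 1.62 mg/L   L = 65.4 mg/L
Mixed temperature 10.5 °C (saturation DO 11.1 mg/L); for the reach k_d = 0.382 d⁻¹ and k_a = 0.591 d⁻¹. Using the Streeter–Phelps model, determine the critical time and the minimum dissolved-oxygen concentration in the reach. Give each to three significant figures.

t_c ≈ 1.22 d; minimum DO ≈ 8.09 mg/L

Mixed DO = (9.67×9.50 + 0.879×1.62)/(9.67+0.879) = 93.29/10.55 = 8.843 mg/L.
Mixed L₀ = (9.67×2.15 + 0.879×65.4)/(10.55) = 78.28/10.55 = 7.420 mg/L.
Initial deficit D₀ = C_s − DO₀ = 11.1 − 8.843 = 2.257 mg/L.
t_c = (1/0.2090) ln[(0.591/0.382)(1 − 2.257×0.2090/(0.382×7.420))] = 4.785 × ln(1.290) = 1.217 d.
D_c = (0.382/0.591) × 7.420 × e^(−0.382×1.217) = 0.6464 × 7.420 × 0.6281 = 3.013 mg/L.
Minimum DO = 11.1 − 3.013 = 8.087 mg/L.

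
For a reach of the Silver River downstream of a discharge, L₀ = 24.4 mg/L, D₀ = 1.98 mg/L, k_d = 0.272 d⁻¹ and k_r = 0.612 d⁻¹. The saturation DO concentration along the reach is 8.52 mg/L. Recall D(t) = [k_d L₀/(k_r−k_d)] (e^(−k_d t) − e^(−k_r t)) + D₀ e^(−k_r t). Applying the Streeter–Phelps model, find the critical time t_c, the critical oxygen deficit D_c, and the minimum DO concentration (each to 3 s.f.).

t_c ≈ 2.07 d; D_c ≈ 6.17 mg/L; min DO ≈ 2.35 mg/L

At the critical point dD/dt = 0, so k_d L₀ e^(−k_d t) = k_r D. Substituting D(t) from the Streeter–Phelps equation and solving for t gives
t_c = ln[(k_r/k_d)(1 − D₀(k_r−k_d)/(k_d L₀))] / (k_r−k_d).
Here k_r−k_d = 0.3400 d⁻¹ and 1 − D₀(k_r−k_d)/(k_d L₀) = 1 − 1.98×0.3400/(0.272×24.4) = 0.8986, so
t_c = ln(2.250 × 0.8986) / 0.3400 = 0.7040 / 0.3400 = 2.071 d.
L(t_c) = L₀ e^(−k_d t_c) = 24.4 × 0.5694 = 13.89 mg/L, and at the critical point k_r D_c = k_d L, so D_c = (0.272/0.612) × 13.89 = 6.175 mg/L.
Minimum DO = C_s − D_c = 8.52 − 6.175 = 2.345 mg/L.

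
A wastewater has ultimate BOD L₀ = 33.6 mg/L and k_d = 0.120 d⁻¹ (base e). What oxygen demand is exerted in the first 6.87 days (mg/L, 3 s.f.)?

y ≈ 18.9 mg/L

y_t = L₀(1 − e^(−k_d t)) = 33.6 × (1 − e^(−0.120×6.87))
= 33.6 × (1 − 0.4385) = 33.6 × 0.5615 = 18.87 mg/L.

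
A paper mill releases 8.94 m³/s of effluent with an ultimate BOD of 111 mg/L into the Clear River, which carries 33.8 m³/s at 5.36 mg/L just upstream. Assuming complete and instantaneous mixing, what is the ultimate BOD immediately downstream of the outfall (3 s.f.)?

Flow-weighted mixing: C = (Q_r C_r + Q_w C_w)/(Q_r + Q_w)
= (33.8×5.36 + 8.94×111)/(33.8 + 8.94) = 1174/42.74 = 27.46 mg/L.

27.5 mg/L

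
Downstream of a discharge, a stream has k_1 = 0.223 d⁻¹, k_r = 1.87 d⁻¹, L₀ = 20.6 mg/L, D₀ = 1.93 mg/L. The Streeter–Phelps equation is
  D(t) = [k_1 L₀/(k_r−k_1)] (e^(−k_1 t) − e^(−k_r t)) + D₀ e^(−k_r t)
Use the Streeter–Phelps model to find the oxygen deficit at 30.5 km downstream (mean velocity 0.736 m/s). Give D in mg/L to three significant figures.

D ≈ 2.16 mg/L

Travel time t = x/v = 30.5 km / (0.736 m/s) = 30500 m / 0.736 m/s = 41440 s = 0.4796 d.
k_1 L₀/(k_r−k_1) = 0.223×20.6/(1.87−0.223) = 4.594/1.647 = 2.789 mg/L.
e^(−k_1 t) = e^(−0.223×0.4796) = 0.8986; e^(−k_r t) = e^(−1.87×0.4796) = 0.4078.
D = 2.789 × (0.8986 − 0.4078) + 1.93 × 0.4078 = 1.369 + 0.7871 = 2.156 mg/L.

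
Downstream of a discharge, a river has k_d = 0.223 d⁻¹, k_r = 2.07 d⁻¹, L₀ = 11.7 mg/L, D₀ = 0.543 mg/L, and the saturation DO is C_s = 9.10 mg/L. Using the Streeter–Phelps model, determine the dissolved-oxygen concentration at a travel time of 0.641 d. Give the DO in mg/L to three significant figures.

DO ≈ 8.11 mg/L

k_d L₀/(k_r−k_d) = 0.223×11.7/(2.07−0.223) = 2.609/1.847 = 1.413 mg/L.
e^(−k_d t) = e^(−0.223×0.6410) = 0.8668; e^(−k_r t) = e^(−2.07×0.6410) = 0.2653.
D = 1.413 × (0.8668 − 0.2653) + 0.543 × 0.2653 = 0.8497 + 0.1441 = 0.9937 mg/L.
DO = C_s − D = 9.10 − 0.9937 = 8.106 mg/L.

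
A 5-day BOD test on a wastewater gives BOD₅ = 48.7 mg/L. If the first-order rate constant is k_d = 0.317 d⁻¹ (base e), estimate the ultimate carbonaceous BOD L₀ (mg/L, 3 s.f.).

L₀ ≈ 61.3 mg/L

BOD₅ = L₀(1 − e^(−5k_d)) ⇒ L₀ = BOD₅ / (1 − e^(−5×0.317))
= 48.7 / (1 − 0.2049) = 48.7 / 0.7951 = 61.25 mg/L.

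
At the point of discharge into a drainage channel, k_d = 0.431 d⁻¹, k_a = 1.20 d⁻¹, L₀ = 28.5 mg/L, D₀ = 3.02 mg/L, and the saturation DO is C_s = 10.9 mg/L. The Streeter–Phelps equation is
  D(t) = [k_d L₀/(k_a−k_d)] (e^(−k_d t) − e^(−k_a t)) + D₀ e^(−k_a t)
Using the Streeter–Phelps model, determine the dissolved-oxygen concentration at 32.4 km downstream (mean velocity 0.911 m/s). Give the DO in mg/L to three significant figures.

DO ≈ 5.43 mg/L

Travel time t = x/v = 32.4 km / (0.911 m/s) = 32400 m / 0.911 m/s = 35570 s = 0.4116 d.
k_d L₀/(k_a−k_d) = 0.431×28.5/(1.20−0.431) = 12.28/0.7690 = 15.97 mg/L.
e^(−k_d t) = e^(−0.431×0.4116) = 0.8374; e^(−k_a t) = e^(−1.20×0.4116) = 0.6102.
D = 15.97 × (0.8374 − 0.6102) + 3.02 × 0.6102 = 3.630 + 1.843 = 5.472 mg/L.
DO = C_s − D = 10.9 − 5.472 = 5.428 mg/L.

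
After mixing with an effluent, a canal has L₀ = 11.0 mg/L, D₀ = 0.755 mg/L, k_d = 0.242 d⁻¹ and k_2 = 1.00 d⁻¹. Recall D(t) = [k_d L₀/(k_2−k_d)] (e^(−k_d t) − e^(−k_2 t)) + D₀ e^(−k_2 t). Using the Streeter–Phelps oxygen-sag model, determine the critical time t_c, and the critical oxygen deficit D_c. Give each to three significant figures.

t_c ≈ 1.55 d; D_c ≈ 1.83 mg/L

At the critical point dD/dt = 0, so k_d L₀ e^(−k_d t) = k_2 D. Substituting D(t) from the Streeter–Phelps equation and solving for t gives
t_c = ln[(k_2/k_d)(1 − D₀(k_2−k_d)/(k_d L₀))] / (k_2−k_d).
Here k_2−k_d = 0.7580 d⁻¹ and 1 − D₀(k_2−k_d)/(k_d L₀) = 1 − 0.755×0.7580/(0.242×11.0) = 0.7850, so
t_c = ln(4.132 × 0.7850) / 0.7580 = 1.177 / 0.7580 = 1.552 d.
D_c = (k_d/k_2) L₀ e^(−k_d t_c) = (0.242/1.00) × 11.0 × e^(−0.242×1.552) = 0.2420 × 11.0 × 0.6868 = 1.828 mg/L.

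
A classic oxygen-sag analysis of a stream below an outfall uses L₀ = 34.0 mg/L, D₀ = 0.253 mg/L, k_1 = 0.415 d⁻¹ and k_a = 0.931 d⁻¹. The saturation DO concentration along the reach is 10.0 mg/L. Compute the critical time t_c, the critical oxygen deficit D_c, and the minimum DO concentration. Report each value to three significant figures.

t_c ≈ 1.55 d; D_c ≈ 7.97 mg/L; min DO ≈ 2.03 mg/L

With k_a/k_1 = 2.243 and 1 − D₀(k_a−k_1)/(k_1 L₀) = 0.9907,
t_c = ln(2.243 × 0.9907) / (0.931 − 0.415) = ln(2.223) / 0.5160 = 0.7987/0.5160 = 1.548 d.
L(t_c) = L₀ e^(−k_1 t_c) = 34.0 × 0.5261 = 17.89 mg/L, and at the critical point k_a D_c = k_1 L, so D_c = (0.415/0.931) × 17.89 = 7.973 mg/L.
Minimum DO = C_s − D_c = 10.0 − 7.973 = 2.027 mg/L.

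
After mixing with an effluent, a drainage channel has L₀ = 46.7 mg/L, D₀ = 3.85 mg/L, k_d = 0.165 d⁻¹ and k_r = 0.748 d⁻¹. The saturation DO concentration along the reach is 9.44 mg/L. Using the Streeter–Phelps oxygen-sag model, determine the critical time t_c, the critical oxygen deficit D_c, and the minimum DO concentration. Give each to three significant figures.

t_c = [1/(k_r−k_d)] ln[(k_r/k_d)(1 − D₀(k_r−k_d)/(k_d L₀))]
= [1/(0.748−0.165)] ln[(0.748/0.165)(1 − 3.85×0.5830/(0.165×46.7))]
= (1/0.5830) ln[4.533 × 0.7087] = 1.715 × ln(3.213) = 1.715 × 1.167 = 2.002 d.
L(t_c) = L₀ e^(−k_d t_c) = 46.7 × 0.7187 = 33.56 mg/L, and at the critical point k_r D_c = k_d L, so D_c = (0.165/0.748) × 33.56 = 7.404 mg/L.
Minimum DO = C_s − D_c = 9.44 − 7.404 = 2.036 mg/L.

t_c ≈ 2.00 d; D_c ≈ 7.40 mg/L; min DO ≈ 2.04 mg/L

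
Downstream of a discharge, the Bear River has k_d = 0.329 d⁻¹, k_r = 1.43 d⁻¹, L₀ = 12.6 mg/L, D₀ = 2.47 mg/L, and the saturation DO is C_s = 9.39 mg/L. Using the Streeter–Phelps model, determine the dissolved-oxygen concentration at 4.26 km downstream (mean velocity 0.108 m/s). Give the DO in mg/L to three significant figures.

DO ≈ 6.82 mg/L

Travel time t = x/v = 4.26 km / (0.108 m/s) = 4260 m / 0.108 m/s = 39440 s = 0.4565 d.
k_d L₀/(k_r−k_d) = 0.329×12.6/(1.43−0.329) = 4.145/1.101 = 3.765 mg/L.
e^(−k_d t) = e^(−0.329×0.4565) = 0.8605; e^(−k_r t) = e^(−1.43×0.4565) = 0.5206.
D = 3.765 × (0.8605 − 0.5206) + 2.47 × 0.5206 = 1.280 + 1.286 = 2.566 mg/L.
DO = C_s − D = 9.39 − 2.566 = 6.824 mg/L.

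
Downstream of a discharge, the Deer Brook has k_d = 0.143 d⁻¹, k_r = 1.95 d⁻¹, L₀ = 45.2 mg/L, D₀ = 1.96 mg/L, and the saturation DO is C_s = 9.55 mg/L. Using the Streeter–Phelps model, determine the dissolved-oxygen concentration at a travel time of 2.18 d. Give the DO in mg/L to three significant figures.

k_d L₀/(k_r−k_d) = 0.143×45.2/(1.95−0.143) = 6.464/1.807 = 3.577 mg/L.
e^(−k_d t) = e^(−0.143×2.180) = 0.7322; e^(−k_r t) = e^(−1.95×2.180) = 0.01425.
D = 3.577 × (0.7322 − 0.01425) + 1.96 × 0.01425 = 2.568 + 0.02793 = 2.596 mg/L.
DO = C_s − D = 9.55 − 2.596 = 6.954 mg/L.

DO ≈ 6.95 mg/L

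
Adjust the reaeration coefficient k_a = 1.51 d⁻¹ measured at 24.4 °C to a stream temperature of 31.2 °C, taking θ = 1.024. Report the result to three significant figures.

k_a(T₂) = k_a(T₁) · θ^(T₂−T₁) = 1.51 × 1.024^(31.2−24.4)
= 1.51 × 1.024^6.80 = 1.51 × 1.175 = 1.774 d⁻¹.

k_a ≈ 1.77 d⁻¹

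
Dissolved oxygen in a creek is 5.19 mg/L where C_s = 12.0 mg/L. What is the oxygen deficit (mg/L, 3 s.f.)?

D ≈ 6.81 mg/L

D = C_s − C = 12.0 − 5.19 = 6.81 mg/L.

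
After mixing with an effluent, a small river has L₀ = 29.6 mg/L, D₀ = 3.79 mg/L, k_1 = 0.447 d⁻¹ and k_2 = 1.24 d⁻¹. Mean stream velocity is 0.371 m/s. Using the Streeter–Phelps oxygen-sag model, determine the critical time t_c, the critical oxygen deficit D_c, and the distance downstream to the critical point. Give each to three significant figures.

With k_2/k_1 = 2.774 and 1 − D₀(k_2−k_1)/(k_1 L₀) = 0.7728,
t_c = ln(2.774 × 0.7728) / (1.24 − 0.447) = ln(2.144) / 0.7930 = 0.7626/0.7930 = 0.9617 d.
L(t_c) = L₀ e^(−k_1 t_c) = 29.6 × 0.6506 = 19.26 mg/L, and at the critical point k_2 D_c = k_1 L, so D_c = (0.447/1.24) × 19.26 = 6.942 mg/L.
x_c = v t_c = 0.371 m/s × 0.9617 d × 86400 s/d = 30830 m ≈ 30.8 km.

t_c ≈ 0.962 d; D_c ≈ 6.94 mg/L; x_c ≈ 30.8 km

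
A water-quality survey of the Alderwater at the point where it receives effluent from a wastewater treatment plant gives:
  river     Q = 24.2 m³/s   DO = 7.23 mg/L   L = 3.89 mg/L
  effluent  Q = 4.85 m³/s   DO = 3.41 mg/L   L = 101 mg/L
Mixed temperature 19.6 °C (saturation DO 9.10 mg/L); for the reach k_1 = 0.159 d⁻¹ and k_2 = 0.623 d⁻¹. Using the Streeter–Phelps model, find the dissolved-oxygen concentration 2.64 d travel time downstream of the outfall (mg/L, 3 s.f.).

DO ≈ 5.42 mg/L

Mixed DO = (24.2×7.23 + 4.85×3.41)/(24.2+4.85) = 191.5/29.05 = 6.592 mg/L.
Mixed L₀ = (24.2×3.89 + 4.85×101)/(29.05) = 584.0/29.05 = 20.10 mg/L.
Initial deficit D₀ = C_s − DO₀ = 9.10 − 6.592 = 2.508 mg/L.
D(2.64) = [0.159×20.10/(0.623−0.159)](e^(−0.159×2.64) − e^(−0.623×2.64)) + 2.508 e^(−0.623×2.64)
= 6.889 × (0.6572 − 0.1931) + 2.508 × 0.1931 = 3.681 mg/L.
DO = 9.10 − 3.681 = 5.419 mg/L.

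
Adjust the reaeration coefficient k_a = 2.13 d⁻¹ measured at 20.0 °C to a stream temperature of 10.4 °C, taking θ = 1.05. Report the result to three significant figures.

k_a ≈ 1.33 d⁻¹

k_a(T₂) = k_a(T₁) · θ^(T₂−T₁) = 2.13 × 1.05^(10.4−20.0)
= 2.13 × 1.05^-9.60 = 2.13 × 0.6260 = 1.333 d⁻¹.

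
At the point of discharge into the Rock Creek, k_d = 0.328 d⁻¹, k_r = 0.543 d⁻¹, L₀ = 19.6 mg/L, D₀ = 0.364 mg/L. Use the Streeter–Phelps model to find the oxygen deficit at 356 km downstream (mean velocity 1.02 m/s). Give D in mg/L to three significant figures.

D ≈ 4.65 mg/L

Travel time t = x/v = 356 km / (1.02 m/s) = 356000 m / 1.02 m/s = 349000 s = 4.040 d.
k_d L₀/(k_r−k_d) = 0.328×19.6/(0.543−0.328) = 6.429/0.2150 = 29.90 mg/L.
e^(−k_d t) = e^(−0.328×4.040) = 0.2658; e^(−k_r t) = e^(−0.543×4.040) = 0.1115.
D = 29.90 × (0.2658 − 0.1115) + 0.364 × 0.1115 = 4.613 + 0.04060 = 4.654 mg/L.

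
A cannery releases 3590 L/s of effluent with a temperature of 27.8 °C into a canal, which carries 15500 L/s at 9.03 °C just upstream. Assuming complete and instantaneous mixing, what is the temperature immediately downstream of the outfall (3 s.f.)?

Flow-weighted mixing: C = (Q_r C_r + Q_w C_w)/(Q_r + Q_w)
= (15500×9.03 + 3590×27.8)/(15500 + 3590) = 239800/19090 = 12.56 °C.

12.6 °C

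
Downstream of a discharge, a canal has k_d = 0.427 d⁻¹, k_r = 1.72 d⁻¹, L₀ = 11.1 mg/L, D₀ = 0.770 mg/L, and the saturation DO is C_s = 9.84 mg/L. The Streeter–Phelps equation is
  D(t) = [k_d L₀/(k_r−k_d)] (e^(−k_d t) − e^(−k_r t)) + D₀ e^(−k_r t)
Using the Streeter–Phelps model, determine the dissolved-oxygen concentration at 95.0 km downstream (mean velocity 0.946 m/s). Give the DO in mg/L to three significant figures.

Travel time t = x/v = 95.0 km / (0.946 m/s) = 95000 m / 0.946 m/s = 100400 s = 1.162 d.
k_d L₀/(k_r−k_d) = 0.427×11.1/(1.72−0.427) = 4.740/1.293 = 3.666 mg/L.
e^(−k_d t) = e^(−0.427×1.162) = 0.6088; e^(−k_r t) = e^(−1.72×1.162) = 0.1354.
D = 3.666 × (0.6088 − 0.1354) + 0.770 × 0.1354 = 1.735 + 0.1043 = 1.839 mg/L.
DO = C_s − D = 9.84 − 1.839 = 8.001 mg/L.

DO ≈ 8.00 mg/L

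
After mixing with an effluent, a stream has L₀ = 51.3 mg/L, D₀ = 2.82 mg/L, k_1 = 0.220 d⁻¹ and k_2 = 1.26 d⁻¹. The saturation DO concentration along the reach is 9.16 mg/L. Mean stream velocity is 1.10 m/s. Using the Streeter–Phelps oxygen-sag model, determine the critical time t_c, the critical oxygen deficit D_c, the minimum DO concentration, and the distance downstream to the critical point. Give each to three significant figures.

t_c ≈ 1.39 d; D_c ≈ 6.60 mg/L; min DO ≈ 2.56 mg/L; x_c ≈ 132 km

t_c = [1/(k_2−k_1)] ln[(k_2/k_1)(1 − D₀(k_2−k_1)/(k_1 L₀))]
= [1/(1.26−0.220)] ln[(1.26/0.220)(1 − 2.82×1.040/(0.220×51.3))]
= (1/1.040) ln[5.727 × 0.7401] = 0.9615 × ln(4.239) = 0.9615 × 1.444 = 1.389 d.
L(t_c) = L₀ e^(−k_1 t_c) = 51.3 × 0.7367 = 37.79 mg/L, and at the critical point k_2 D_c = k_1 L, so D_c = (0.220/1.26) × 37.79 = 6.599 mg/L.
Minimum DO = C_s − D_c = 9.16 − 6.599 = 2.561 mg/L.
x_c = v t_c = 1.10 m/s × 1.389 d × 86400 s/d = 132000 m ≈ 132 km.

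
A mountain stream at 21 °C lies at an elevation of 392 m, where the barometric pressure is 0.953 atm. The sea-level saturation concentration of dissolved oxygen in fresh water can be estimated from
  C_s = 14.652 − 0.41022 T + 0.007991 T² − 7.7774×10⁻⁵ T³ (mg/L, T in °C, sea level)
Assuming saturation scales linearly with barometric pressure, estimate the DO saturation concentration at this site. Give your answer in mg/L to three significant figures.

At sea level: C_s = 14.652 − 0.41022×21 + 0.007991×21² − 7.7774×10⁻⁵×21³ = 8.841 mg/L.
Pressure correction: C_s' = 8.841 × 0.953 = 8.426 mg/L.

C_s ≈ 8.43 mg/L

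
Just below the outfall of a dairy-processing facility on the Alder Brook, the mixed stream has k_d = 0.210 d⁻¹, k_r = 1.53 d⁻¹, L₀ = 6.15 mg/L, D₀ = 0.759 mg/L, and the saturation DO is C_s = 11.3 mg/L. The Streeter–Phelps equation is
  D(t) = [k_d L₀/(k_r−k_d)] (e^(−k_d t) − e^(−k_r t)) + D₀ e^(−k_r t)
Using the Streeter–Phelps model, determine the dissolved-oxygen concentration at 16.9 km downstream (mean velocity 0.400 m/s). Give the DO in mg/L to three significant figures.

Travel time t = x/v = 16.9 km / (0.400 m/s) = 16900 m / 0.400 m/s = 42250 s = 0.4890 d.
k_d L₀/(k_r−k_d) = 0.210×6.15/(1.53−0.210) = 1.292/1.320 = 0.9784 mg/L.
e^(−k_d t) = e^(−0.210×0.4890) = 0.9024; e^(−k_r t) = e^(−1.53×0.4890) = 0.4732.
D = 0.9784 × (0.9024 − 0.4732) + 0.759 × 0.4732 = 0.4199 + 0.3592 = 0.7791 mg/L.
DO = C_s − D = 11.3 − 0.7791 = 10.52 mg/L.

DO ≈ 10.5 mg/L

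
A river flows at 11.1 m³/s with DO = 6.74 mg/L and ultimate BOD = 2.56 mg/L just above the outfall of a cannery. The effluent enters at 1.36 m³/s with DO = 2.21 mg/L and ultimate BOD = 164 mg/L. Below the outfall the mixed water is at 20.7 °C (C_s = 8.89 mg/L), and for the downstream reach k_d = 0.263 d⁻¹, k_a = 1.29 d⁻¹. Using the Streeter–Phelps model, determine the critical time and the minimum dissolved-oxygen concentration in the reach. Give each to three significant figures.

Mixed DO = (11.1×6.74 + 1.36×2.21)/(11.1+1.36) = 77.82/12.46 = 6.246 mg/L.
Mixed L₀ = (11.1×2.56 + 1.36×164)/(12.46) = 251.5/12.46 = 20.18 mg/L.
Initial deficit D₀ = C_s − DO₀ = 8.89 − 6.246 = 2.644 mg/L.
t_c = (1/1.027) ln[(1.29/0.263)(1 − 2.644×1.027/(0.263×20.18))] = 0.9737 × ln(2.395) = 0.8505 d.
D_c = (0.263/1.29) × 20.18 × e^(−0.263×0.8505) = 0.2039 × 20.18 × 0.7996 = 3.290 mg/L.
Minimum DO = 8.89 − 3.290 = 5.600 mg/L.

t_c ≈ 0.850 d; minimum DO ≈ 5.60 mg/L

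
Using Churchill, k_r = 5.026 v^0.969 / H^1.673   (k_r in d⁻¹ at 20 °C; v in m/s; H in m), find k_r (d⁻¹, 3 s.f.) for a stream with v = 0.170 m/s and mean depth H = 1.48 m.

k_r = 5.026 × 0.170^0.969 / 1.48^1.673 = 5.026 × 0.1796 / 1.927 = 0.4685 d⁻¹.

k_r ≈ 0.468 d⁻¹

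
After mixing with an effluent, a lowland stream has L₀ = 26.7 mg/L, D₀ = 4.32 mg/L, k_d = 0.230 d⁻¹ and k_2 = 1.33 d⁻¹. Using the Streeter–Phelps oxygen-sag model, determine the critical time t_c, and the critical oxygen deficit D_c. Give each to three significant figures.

t_c = [1/(k_2−k_d)] ln[(k_2/k_d)(1 − D₀(k_2−k_d)/(k_d L₀))]
= [1/(1.33−0.230)] ln[(1.33/0.230)(1 − 4.32×1.100/(0.230×26.7))]
= (1/1.100) ln[5.783 × 0.2262] = 0.9091 × ln(1.308) = 0.9091 × 0.2685 = 0.2440 d.
L(t_c) = L₀ e^(−k_d t_c) = 26.7 × 0.9454 = 25.24 mg/L, and at the critical point k_2 D_c = k_d L, so D_c = (0.230/1.33) × 25.24 = 4.365 mg/L.

t_c ≈ 0.244 d; D_c ≈ 4.37 mg/L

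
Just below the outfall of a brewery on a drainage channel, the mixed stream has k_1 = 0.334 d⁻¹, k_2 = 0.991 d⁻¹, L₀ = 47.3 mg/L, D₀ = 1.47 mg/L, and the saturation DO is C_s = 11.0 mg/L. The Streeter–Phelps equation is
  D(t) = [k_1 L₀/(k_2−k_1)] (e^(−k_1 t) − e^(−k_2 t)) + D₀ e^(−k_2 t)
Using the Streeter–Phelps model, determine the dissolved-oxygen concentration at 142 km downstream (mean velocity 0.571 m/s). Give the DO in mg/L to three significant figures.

Travel time t = x/v = 142 km / (0.571 m/s) = 142000 m / 0.571 m/s = 248700 s = 2.878 d.
k_1 L₀/(k_2−k_1) = 0.334×47.3/(0.991−0.334) = 15.80/0.6570 = 24.05 mg/L.
e^(−k_1 t) = e^(−0.334×2.878) = 0.3824; e^(−k_2 t) = e^(−0.991×2.878) = 0.05771.
D = 24.05 × (0.3824 − 0.05771) + 1.47 × 0.05771 = 7.807 + 0.08483 = 7.892 mg/L.
DO = C_s − D = 11.0 − 7.892 = 3.108 mg/L.

DO ≈ 3.11 mg/L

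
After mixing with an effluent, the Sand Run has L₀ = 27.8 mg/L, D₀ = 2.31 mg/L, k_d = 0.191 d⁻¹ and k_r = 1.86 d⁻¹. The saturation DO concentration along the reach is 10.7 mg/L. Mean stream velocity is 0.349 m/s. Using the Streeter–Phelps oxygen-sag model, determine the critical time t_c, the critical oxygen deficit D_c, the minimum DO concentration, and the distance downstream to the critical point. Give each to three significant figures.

With k_r/k_d = 9.738 and 1 − D₀(k_r−k_d)/(k_d L₀) = 0.2739,
t_c = ln(9.738 × 0.2739) / (1.86 − 0.191) = ln(2.667) / 1.669 = 0.9811/1.669 = 0.5878 d.
L(t_c) = L₀ e^(−k_d t_c) = 27.8 × 0.8938 = 24.85 mg/L, and at the critical point k_r D_c = k_d L, so D_c = (0.191/1.86) × 24.85 = 2.552 mg/L.
Minimum DO = C_s − D_c = 10.7 − 2.552 = 8.148 mg/L.
x_c = v t_c = 0.349 m/s × 0.5878 d × 86400 s/d = 17730 m ≈ 17.7 km.

t_c ≈ 0.588 d; D_c ≈ 2.55 mg/L; min DO ≈ 8.15 mg/L; x_c ≈ 17.7 km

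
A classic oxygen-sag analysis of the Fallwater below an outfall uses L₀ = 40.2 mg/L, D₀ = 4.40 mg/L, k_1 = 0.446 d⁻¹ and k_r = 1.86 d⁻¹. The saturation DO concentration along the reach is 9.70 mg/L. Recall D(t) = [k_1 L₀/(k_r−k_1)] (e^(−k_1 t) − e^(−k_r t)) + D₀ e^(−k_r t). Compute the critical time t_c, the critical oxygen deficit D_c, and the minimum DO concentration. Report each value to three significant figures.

t_c ≈ 0.709 d; D_c ≈ 7.03 mg/L; min DO ≈ 2.67 mg/L

With k_r/k_1 = 4.170 and 1 − D₀(k_r−k_1)/(k_1 L₀) = 0.6530,
t_c = ln(4.170 × 0.6530) / (1.86 − 0.446) = ln(2.723) / 1.414 = 1.002/1.414 = 0.7085 d.
L(t_c) = L₀ e^(−k_1 t_c) = 40.2 × 0.7291 = 29.31 mg/L, and at the critical point k_r D_c = k_1 L, so D_c = (0.446/1.86) × 29.31 = 7.028 mg/L.
Minimum DO = C_s − D_c = 9.70 − 7.028 = 2.672 mg/L.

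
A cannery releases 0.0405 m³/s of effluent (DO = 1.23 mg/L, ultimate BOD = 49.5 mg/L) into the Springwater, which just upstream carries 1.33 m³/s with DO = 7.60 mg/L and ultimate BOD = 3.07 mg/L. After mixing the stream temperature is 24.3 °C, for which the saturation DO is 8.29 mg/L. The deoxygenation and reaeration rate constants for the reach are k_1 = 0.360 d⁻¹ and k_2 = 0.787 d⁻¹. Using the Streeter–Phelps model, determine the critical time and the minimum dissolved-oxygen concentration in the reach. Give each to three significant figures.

t_c ≈ 1.21 d; minimum DO ≈ 6.97 mg/L

Mixed DO = (1.33×7.60 + 0.0405×1.23)/(1.33+0.0405) = 10.16/1.371 = 7.412 mg/L.
Mixed L₀ = (1.33×3.07 + 0.0405×49.5)/(1.371) = 6.088/1.371 = 4.442 mg/L.
Initial deficit D₀ = C_s − DO₀ = 8.29 − 7.412 = 0.8782 mg/L.
t_c = (1/0.4270) ln[(0.787/0.360)(1 − 0.8782×0.4270/(0.360×4.442))] = 2.342 × ln(1.673) = 1.206 d.
D_c = (0.360/0.787) × 4.442 × e^(−0.360×1.206) = 0.4574 × 4.442 × 0.6478 = 1.316 mg/L.
Minimum DO = 8.29 − 1.316 = 6.974 mg/L.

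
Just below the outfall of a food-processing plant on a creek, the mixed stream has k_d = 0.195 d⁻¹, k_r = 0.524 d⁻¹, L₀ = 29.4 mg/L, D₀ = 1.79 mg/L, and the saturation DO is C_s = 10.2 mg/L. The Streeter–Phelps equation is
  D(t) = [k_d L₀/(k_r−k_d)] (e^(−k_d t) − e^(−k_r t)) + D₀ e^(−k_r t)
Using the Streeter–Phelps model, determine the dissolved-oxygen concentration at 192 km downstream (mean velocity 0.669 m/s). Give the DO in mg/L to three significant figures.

Travel time t = x/v = 192 km / (0.669 m/s) = 192000 m / 0.669 m/s = 287000 s = 3.322 d.
k_d L₀/(k_r−k_d) = 0.195×29.4/(0.524−0.195) = 5.733/0.3290 = 17.43 mg/L.
e^(−k_d t) = e^(−0.195×3.322) = 0.5232; e^(−k_r t) = e^(−0.524×3.322) = 0.1754.
D = 17.43 × (0.5232 − 0.1754) + 1.79 × 0.1754 = 6.061 + 0.3140 = 6.375 mg/L.
DO = C_s − D = 10.2 − 6.375 = 3.825 mg/L.

DO ≈ 3.83 mg/L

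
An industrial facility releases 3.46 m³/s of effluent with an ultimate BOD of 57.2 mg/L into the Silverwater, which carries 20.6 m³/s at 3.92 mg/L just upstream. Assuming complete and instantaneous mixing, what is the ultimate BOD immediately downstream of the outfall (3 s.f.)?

11.6 mg/L

Flow-weighted mixing: C = (Q_r C_r + Q_w C_w)/(Q_r + Q_w)
= (20.6×3.92 + 3.46×57.2)/(20.6 + 3.46) = 278.7/24.06 = 11.58 mg/L.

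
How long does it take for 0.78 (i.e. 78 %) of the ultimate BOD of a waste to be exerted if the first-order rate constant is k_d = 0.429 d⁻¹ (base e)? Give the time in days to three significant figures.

y/L₀ = 1 − e^(−k_d t) = 0.78 ⇒ e^(−k_d t) = 0.220
t = −ln(0.220) / 0.429 = 1.514 / 0.429 = 3.529 d.

t ≈ 3.53 d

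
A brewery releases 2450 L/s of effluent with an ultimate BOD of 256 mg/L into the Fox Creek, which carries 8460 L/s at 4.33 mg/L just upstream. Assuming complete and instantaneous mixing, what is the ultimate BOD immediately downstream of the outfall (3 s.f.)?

60.8 mg/L

Flow-weighted mixing: C = (Q_r C_r + Q_w C_w)/(Q_r + Q_w)
= (8460×4.33 + 2450×256)/(8460 + 2450) = 663800/10910 = 60.85 mg/L.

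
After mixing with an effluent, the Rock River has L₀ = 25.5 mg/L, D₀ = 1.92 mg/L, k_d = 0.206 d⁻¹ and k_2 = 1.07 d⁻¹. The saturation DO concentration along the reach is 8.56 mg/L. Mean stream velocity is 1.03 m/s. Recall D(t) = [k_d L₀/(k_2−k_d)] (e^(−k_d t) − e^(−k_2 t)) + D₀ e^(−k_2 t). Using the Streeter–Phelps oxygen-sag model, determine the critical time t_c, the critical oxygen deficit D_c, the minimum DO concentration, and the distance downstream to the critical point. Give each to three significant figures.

At the critical point dD/dt = 0, so k_d L₀ e^(−k_d t) = k_2 D. Substituting D(t) from the Streeter–Phelps equation and solving for t gives
t_c = ln[(k_2/k_d)(1 − D₀(k_2−k_d)/(k_d L₀))] / (k_2−k_d).
Here k_2−k_d = 0.8640 d⁻¹ and 1 − D₀(k_2−k_d)/(k_d L₀) = 1 − 1.92×0.8640/(0.206×25.5) = 0.6842, so
t_c = ln(5.194 × 0.6842) / 0.8640 = 1.268 / 0.8640 = 1.468 d.
L(t_c) = L₀ e^(−k_d t_c) = 25.5 × 0.7391 = 18.85 mg/L, and at the critical point k_2 D_c = k_d L, so D_c = (0.206/1.07) × 18.85 = 3.628 mg/L.
Minimum DO = C_s − D_c = 8.56 − 3.628 = 4.932 mg/L.
x_c = v t_c = 1.03 m/s × 1.468 d × 86400 s/d = 130600 m ≈ 131 km.

t_c ≈ 1.47 d; D_c ≈ 3.63 mg/L; min DO ≈ 4.93 mg/L; x_c ≈ 131 km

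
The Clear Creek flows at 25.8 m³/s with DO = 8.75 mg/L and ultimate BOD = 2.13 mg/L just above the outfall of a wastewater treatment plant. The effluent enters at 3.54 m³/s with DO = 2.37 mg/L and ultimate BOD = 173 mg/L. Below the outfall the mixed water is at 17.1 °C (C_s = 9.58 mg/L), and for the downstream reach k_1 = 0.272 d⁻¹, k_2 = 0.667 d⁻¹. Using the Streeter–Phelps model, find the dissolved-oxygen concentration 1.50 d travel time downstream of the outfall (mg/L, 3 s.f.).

DO ≈ 4.34 mg/L

Mixed DO = (25.8×8.75 + 3.54×2.37)/(25.8+3.54) = 234.1/29.34 = 7.980 mg/L.
Mixed L₀ = (25.8×2.13 + 3.54×173)/(29.34) = 667.4/29.34 = 22.75 mg/L.
Initial deficit D₀ = C_s − DO₀ = 9.58 − 7.980 = 1.600 mg/L.
D(1.50) = [0.272×22.75/(0.667−0.272)](e^(−0.272×1.50) − e^(−0.667×1.50)) + 1.600 e^(−0.667×1.50)
= 15.66 × (0.6650 − 0.3677) + 1.600 × 0.3677 = 5.245 mg/L.
DO = 9.58 − 5.245 = 4.335 mg/L.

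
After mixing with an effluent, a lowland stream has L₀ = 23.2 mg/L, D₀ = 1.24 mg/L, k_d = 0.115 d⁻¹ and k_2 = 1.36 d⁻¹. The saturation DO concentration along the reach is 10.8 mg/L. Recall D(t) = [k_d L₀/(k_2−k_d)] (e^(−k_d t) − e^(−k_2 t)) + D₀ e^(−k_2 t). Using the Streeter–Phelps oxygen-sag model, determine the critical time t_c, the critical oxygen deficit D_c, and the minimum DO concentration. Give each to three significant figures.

t_c ≈ 1.29 d; D_c ≈ 1.69 mg/L; min DO ≈ 9.11 mg/L

With k_2/k_d = 11.83 and 1 − D₀(k_2−k_d)/(k_d L₀) = 0.4214,
t_c = ln(11.83 × 0.4214) / (1.36 − 0.115) = ln(4.983) / 1.245 = 1.606/1.245 = 1.290 d.
D_c = (k_d/k_2) L₀ e^(−k_d t_c) = (0.115/1.36) × 23.2 × e^(−0.115×1.290) = 0.08456 × 23.2 × 0.8621 = 1.691 mg/L.
Minimum DO = C_s − D_c = 10.8 − 1.691 = 9.109 mg/L.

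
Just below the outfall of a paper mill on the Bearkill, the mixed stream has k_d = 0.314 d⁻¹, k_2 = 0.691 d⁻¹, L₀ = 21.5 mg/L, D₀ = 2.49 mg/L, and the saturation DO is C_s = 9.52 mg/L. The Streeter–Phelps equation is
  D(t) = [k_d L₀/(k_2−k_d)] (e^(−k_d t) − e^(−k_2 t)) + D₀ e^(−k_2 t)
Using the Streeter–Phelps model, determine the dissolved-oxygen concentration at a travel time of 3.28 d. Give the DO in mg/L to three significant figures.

DO ≈ 4.72 mg/L

k_d L₀/(k_2−k_d) = 0.314×21.5/(0.691−0.314) = 6.751/0.3770 = 17.91 mg/L.
e^(−k_d t) = e^(−0.314×3.280) = 0.3570; e^(−k_2 t) = e^(−0.691×3.280) = 0.1037.
D = 17.91 × (0.3570 − 0.1037) + 2.49 × 0.1037 = 4.537 + 0.2582 = 4.795 mg/L.
DO = C_s − D = 9.52 − 4.795 = 4.725 mg/L.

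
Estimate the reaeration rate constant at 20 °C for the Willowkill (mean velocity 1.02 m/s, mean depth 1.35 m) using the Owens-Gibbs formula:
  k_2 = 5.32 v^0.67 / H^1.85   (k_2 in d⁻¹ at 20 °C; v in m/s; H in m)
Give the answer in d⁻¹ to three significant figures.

k_2 ≈ 3.09 d⁻¹

k_2 = 5.32 × 1.02^0.67 / 1.35^1.85 = 5.32 × 1.013 / 1.742 = 3.094 d⁻¹.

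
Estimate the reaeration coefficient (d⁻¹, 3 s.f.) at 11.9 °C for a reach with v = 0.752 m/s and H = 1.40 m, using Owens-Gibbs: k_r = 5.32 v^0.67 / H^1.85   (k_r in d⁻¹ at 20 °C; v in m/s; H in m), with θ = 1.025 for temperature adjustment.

k_r ≈ 1.93 d⁻¹

k_r(20) = 5.32 × 0.752^0.67 / 1.40^1.85 = 5.32 × 0.8262 / 1.864 = 2.359 d⁻¹.
k_r(11.9) = 2.359 × 1.025^(11.9−20) = 2.359 × 0.8187 = 1.931 d⁻¹.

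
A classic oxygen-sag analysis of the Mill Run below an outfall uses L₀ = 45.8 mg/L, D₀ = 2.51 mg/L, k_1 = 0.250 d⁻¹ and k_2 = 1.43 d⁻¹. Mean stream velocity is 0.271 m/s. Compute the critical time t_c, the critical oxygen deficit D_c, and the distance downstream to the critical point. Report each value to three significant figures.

t_c ≈ 1.22 d; D_c ≈ 5.90 mg/L; x_c ≈ 28.7 km

With k_2/k_1 = 5.720 and 1 − D₀(k_2−k_1)/(k_1 L₀) = 0.7413,
t_c = ln(5.720 × 0.7413) / (1.43 − 0.250) = ln(4.240) / 1.180 = 1.445/1.180 = 1.224 d.
L(t_c) = L₀ e^(−k_1 t_c) = 45.8 × 0.7363 = 33.72 mg/L, and at the critical point k_2 D_c = k_1 L, so D_c = (0.250/1.43) × 33.72 = 5.896 mg/L.
x_c = v t_c = 0.271 m/s × 1.224 d × 86400 s/d = 28670 m ≈ 28.7 km.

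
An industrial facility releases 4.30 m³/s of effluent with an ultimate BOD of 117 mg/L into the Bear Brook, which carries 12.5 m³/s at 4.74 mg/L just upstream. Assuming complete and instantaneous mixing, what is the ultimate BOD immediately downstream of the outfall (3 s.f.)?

33.5 mg/L

Flow-weighted mixing: C = (Q_r C_r + Q_w C_w)/(Q_r + Q_w)
= (12.5×4.74 + 4.30×117)/(12.5 + 4.30) = 562.3/16.80 = 33.47 mg/L.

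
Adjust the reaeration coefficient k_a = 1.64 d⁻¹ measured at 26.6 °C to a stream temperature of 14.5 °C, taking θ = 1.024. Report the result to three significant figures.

k_a(T₂) = k_a(T₁) · θ^(T₂−T₁) = 1.64 × 1.024^(14.5−26.6)
= 1.64 × 1.024^-12.1 = 1.64 × 0.7505 = 1.231 d⁻¹.

k_a ≈ 1.23 d⁻¹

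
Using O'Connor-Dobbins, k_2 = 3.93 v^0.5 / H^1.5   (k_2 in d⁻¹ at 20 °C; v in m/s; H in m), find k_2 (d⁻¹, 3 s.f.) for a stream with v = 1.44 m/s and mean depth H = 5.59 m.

k_2 ≈ 0.357 d⁻¹

k_2 = 3.93 × 1.44^0.5 / 5.59^1.5 = 3.93 × 1.200 / 13.22 = 0.3568 d⁻¹.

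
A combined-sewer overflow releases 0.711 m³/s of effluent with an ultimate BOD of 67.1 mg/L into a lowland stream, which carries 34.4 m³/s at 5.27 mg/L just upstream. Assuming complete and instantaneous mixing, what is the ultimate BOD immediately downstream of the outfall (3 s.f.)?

6.52 mg/L

Flow-weighted mixing: C = (Q_r C_r + Q_w C_w)/(Q_r + Q_w)
= (34.4×5.27 + 0.711×67.1)/(34.4 + 0.711) = 229.0/35.11 = 6.522 mg/L.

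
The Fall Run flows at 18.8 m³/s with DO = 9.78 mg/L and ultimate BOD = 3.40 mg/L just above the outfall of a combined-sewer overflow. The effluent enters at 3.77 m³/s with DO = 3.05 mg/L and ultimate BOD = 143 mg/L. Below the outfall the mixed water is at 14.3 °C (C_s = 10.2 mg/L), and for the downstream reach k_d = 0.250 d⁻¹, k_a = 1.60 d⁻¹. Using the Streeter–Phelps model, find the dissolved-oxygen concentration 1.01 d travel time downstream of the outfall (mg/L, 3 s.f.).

Mixed DO = (18.8×9.78 + 3.77×3.05)/(18.8+3.77) = 195.4/22.57 = 8.656 mg/L.
Mixed L₀ = (18.8×3.40 + 3.77×143)/(22.57) = 603.0/22.57 = 26.72 mg/L.
Initial deficit D₀ = C_s − DO₀ = 10.2 − 8.656 = 1.544 mg/L.
D(1.01) = [0.250×26.72/(1.60−0.250)](e^(−0.250×1.01) − e^(−1.60×1.01)) + 1.544 e^(−1.60×1.01)
= 4.948 × (0.7769 − 0.1987) + 1.544 × 0.1987 = 3.167 mg/L.
DO = 10.2 − 3.167 = 7.033 mg/L.

DO ≈ 7.03 mg/L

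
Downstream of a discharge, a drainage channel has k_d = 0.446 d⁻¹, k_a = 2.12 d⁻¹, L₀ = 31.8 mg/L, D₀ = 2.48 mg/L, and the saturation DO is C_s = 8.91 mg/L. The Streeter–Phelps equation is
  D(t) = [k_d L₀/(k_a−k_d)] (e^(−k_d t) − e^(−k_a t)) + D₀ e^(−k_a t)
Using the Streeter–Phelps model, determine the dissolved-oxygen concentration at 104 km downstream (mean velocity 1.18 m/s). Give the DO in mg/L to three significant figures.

DO ≈ 4.22 mg/L

Travel time t = x/v = 104 km / (1.18 m/s) = 104000 m / 1.18 m/s = 88140 s = 1.020 d.
k_d L₀/(k_a−k_d) = 0.446×31.8/(2.12−0.446) = 14.18/1.674 = 8.472 mg/L.
e^(−k_d t) = e^(−0.446×1.020) = 0.6345; e^(−k_a t) = e^(−2.12×1.020) = 0.1150.
D = 8.472 × (0.6345 − 0.1150) + 2.48 × 0.1150 = 4.401 + 0.2853 = 4.686 mg/L.
DO = C_s − D = 8.91 − 4.686 = 4.224 mg/L.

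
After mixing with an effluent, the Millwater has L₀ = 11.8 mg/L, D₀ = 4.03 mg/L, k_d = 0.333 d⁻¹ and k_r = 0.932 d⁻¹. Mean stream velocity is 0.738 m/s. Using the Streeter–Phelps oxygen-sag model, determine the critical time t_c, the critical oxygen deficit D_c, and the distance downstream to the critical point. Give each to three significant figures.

With k_r/k_d = 2.799 and 1 − D₀(k_r−k_d)/(k_d L₀) = 0.3857,
t_c = ln(2.799 × 0.3857) / (0.932 − 0.333) = ln(1.079) / 0.5990 = 0.07640/0.5990 = 0.1276 d.
D_c = (k_d/k_r) L₀ e^(−k_d t_c) = (0.333/0.932) × 11.8 × e^(−0.333×0.1276) = 0.3573 × 11.8 × 0.9584 = 4.041 mg/L.
x_c = v t_c = 0.738 m/s × 0.1276 d × 86400 s/d = 8133 m ≈ 8.13 km.

t_c ≈ 0.128 d; D_c ≈ 4.04 mg/L; x_c ≈ 8.13 km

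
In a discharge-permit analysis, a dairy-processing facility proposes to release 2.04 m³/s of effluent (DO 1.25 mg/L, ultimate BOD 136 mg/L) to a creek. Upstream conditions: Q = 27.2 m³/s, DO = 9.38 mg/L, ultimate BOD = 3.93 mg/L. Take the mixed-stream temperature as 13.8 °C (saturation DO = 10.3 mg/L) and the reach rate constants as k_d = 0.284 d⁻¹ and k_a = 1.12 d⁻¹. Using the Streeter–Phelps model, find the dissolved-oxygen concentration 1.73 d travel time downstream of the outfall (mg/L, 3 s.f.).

Mixed DO = (27.2×9.38 + 2.04×1.25)/(27.2+2.04) = 257.7/29.24 = 8.813 mg/L.
Mixed L₀ = (27.2×3.93 + 2.04×136)/(29.24) = 384.3/29.24 = 13.14 mg/L.
Initial deficit D₀ = C_s − DO₀ = 10.3 − 8.813 = 1.487 mg/L.
D(1.73) = [0.284×13.14/(1.12−0.284)](e^(−0.284×1.73) − e^(−1.12×1.73)) + 1.487 e^(−1.12×1.73)
= 4.465 × (0.6118 − 0.1440) + 1.487 × 0.1440 = 2.303 mg/L.
DO = 10.3 − 2.303 = 7.997 mg/L.

DO ≈ 8.00 mg/L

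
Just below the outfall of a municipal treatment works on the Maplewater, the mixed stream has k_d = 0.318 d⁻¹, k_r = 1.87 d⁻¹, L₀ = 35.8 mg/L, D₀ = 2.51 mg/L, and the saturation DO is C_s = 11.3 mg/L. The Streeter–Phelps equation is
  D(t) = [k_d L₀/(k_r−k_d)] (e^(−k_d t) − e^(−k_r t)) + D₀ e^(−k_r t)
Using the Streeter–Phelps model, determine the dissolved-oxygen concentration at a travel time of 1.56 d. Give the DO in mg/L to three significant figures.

k_d L₀/(k_r−k_d) = 0.318×35.8/(1.87−0.318) = 11.38/1.552 = 7.335 mg/L.
e^(−k_d t) = e^(−0.318×1.560) = 0.6089; e^(−k_r t) = e^(−1.87×1.560) = 0.05408.
D = 7.335 × (0.6089 − 0.05408) + 2.51 × 0.05408 = 4.070 + 0.1358 = 4.206 mg/L.
DO = C_s − D = 11.3 − 4.206 = 7.094 mg/L.

DO ≈ 7.09 mg/L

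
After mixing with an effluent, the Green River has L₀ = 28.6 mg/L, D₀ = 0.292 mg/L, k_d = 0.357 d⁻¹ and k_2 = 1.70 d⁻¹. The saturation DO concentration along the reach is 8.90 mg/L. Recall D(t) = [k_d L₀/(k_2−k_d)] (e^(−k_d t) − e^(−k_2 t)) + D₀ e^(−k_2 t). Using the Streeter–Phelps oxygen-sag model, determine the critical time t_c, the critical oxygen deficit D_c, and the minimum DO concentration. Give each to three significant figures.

With k_2/k_d = 4.762 and 1 − D₀(k_2−k_d)/(k_d L₀) = 0.9616,
t_c = ln(4.762 × 0.9616) / (1.70 − 0.357) = ln(4.579) / 1.343 = 1.521/1.343 = 1.133 d.
L(t_c) = L₀ e^(−k_d t_c) = 28.6 × 0.6673 = 19.09 mg/L, and at the critical point k_2 D_c = k_d L, so D_c = (0.357/1.70) × 19.09 = 4.008 mg/L.
Minimum DO = C_s − D_c = 8.90 − 4.008 = 4.892 mg/L.

t_c ≈ 1.13 d; D_c ≈ 4.01 mg/L; min DO ≈ 4.89 mg/L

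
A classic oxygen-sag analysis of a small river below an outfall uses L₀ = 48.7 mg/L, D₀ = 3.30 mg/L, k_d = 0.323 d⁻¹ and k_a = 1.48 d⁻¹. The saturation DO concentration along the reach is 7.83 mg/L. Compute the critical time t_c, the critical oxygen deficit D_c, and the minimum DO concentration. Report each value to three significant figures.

At the critical point dD/dt = 0, so k_d L₀ e^(−k_d t) = k_a D. Substituting D(t) from the Streeter–Phelps equation and solving for t gives
t_c = ln[(k_a/k_d)(1 − D₀(k_a−k_d)/(k_d L₀))] / (k_a−k_d).
Here k_a−k_d = 1.157 d⁻¹ and 1 − D₀(k_a−k_d)/(k_d L₀) = 1 − 3.30×1.157/(0.323×48.7) = 0.7573, so
t_c = ln(4.582 × 0.7573) / 1.157 = 1.244 / 1.157 = 1.075 d.
D_c = (k_d/k_a) L₀ e^(−k_d t_c) = (0.323/1.48) × 48.7 × e^(−0.323×1.075) = 0.2182 × 48.7 × 0.7066 = 7.510 mg/L.
Minimum DO = C_s − D_c = 7.83 − 7.510 = 0.3202 mg/L.

t_c ≈ 1.08 d; D_c ≈ 7.51 mg/L; min DO ≈ 0.320 mg/L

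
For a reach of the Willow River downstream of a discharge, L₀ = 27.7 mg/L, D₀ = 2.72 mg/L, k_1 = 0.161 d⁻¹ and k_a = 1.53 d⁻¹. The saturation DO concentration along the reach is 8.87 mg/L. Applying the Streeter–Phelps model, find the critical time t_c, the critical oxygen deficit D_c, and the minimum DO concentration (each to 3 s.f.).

At the critical point dD/dt = 0, so k_1 L₀ e^(−k_1 t) = k_a D. Substituting D(t) from the Streeter–Phelps equation and solving for t gives
t_c = ln[(k_a/k_1)(1 − D₀(k_a−k_1)/(k_1 L₀))] / (k_a−k_1).
Here k_a−k_1 = 1.369 d⁻¹ and 1 − D₀(k_a−k_1)/(k_1 L₀) = 1 − 2.72×1.369/(0.161×27.7) = 0.1650, so
t_c = ln(9.503 × 0.1650) / 1.369 = 0.4500 / 1.369 = 0.3287 d.
L(t_c) = L₀ e^(−k_1 t_c) = 27.7 × 0.9484 = 26.27 mg/L, and at the critical point k_a D_c = k_1 L, so D_c = (0.161/1.53) × 26.27 = 2.765 mg/L.
Minimum DO = C_s − D_c = 8.87 − 2.765 = 6.105 mg/L.

t_c ≈ 0.329 d; D_c ≈ 2.76 mg/L; min DO ≈ 6.11 mg/L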